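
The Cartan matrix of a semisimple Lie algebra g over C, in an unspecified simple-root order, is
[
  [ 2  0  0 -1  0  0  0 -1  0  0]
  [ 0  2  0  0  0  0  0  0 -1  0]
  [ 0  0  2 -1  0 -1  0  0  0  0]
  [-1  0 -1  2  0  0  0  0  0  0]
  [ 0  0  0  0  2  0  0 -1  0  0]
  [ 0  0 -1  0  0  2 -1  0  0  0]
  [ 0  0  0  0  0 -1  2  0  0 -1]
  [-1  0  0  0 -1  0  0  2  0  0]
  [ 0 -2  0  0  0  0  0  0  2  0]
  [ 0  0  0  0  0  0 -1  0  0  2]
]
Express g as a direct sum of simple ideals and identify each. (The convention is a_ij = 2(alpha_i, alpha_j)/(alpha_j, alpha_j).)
A_8 (sl(9)) ⊕ B_2 (so(5))

The diagram associated to this matrix has two connected components: the simple roots {alpha_1, alpha_3, alpha_4, alpha_5, alpha_6, alpha_7, alpha_8, alpha_10} form a chain of 8 nodes with single edges (A_8), and {alpha_2, alpha_9} form a chain of 2 nodes with a double edge at one end; the terminal node there is the unique short simple root (B_2). A semisimple Lie algebra decomposes uniquely as the direct sum of simple ideals, one per connected component of its Dynkin diagram, so g ≅ A_8 ⊕ B_2 (dimension 80 + 10 = 90).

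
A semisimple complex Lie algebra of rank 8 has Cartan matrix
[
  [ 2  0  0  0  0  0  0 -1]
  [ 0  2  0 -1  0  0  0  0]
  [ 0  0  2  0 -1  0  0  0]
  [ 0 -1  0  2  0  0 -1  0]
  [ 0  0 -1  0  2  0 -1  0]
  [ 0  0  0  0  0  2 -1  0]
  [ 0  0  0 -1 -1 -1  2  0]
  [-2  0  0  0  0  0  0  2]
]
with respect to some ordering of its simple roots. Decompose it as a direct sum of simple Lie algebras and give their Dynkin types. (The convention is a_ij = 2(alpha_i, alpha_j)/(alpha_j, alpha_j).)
The diagram associated to this matrix has two connected components: the simple roots {alpha_1, alpha_8} form a chain of 2 nodes with a double edge at one end; the terminal node there is the unique short simple root (B_2), and {alpha_2, alpha_3, alpha_4, alpha_5, alpha_6, alpha_7} form a chain of 5 nodes with one extra node attached to the third node from one end (E_6). A semisimple Lie algebra decomposes uniquely as the direct sum of simple ideals, one per connected component of its Dynkin diagram, so g ≅ B_2 ⊕ E_6 (dimension 10 + 78 = 88).

type B_2 ⊕ type E_6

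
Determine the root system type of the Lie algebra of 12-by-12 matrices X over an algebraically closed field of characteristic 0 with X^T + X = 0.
This is so(12) with 12 even, which has dimension 12(12-1)/2 = 66 and rank 12/2 = 6. In the classification of classical Lie algebras, the orthogonal algebra so(2n) in an even number of variables has type D_n; here n = 6, so the Dynkin diagram is a chain of 4 nodes with a fork of two nodes at one end (D_6). Hence the type is D_6.

D_6 (so(12))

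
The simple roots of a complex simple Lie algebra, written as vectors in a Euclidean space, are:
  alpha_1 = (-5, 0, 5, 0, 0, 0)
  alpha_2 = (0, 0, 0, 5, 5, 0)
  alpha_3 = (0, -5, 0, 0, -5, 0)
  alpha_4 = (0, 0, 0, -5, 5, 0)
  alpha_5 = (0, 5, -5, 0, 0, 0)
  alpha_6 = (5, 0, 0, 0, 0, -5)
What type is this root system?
Compute the Cartan integers a_ij = 2(alpha_i, alpha_j)/(alpha_j, alpha_j); the resulting 6x6 Cartan matrix is
[[2, 0, 0, 0, -1, -1], [0, 2, -1, 0, 0, 0], [0, -1, 2, -1, -1, 0], [0, 0, -1, 2, 0, 0], [-1, 0, -1, 0, 2, 0], [-1, 0, 0, 0, 0, 2]].
All simple roots have the same length, so the diagram is simply laced. The associated Dynkin diagram is a chain of 4 nodes with a fork of two nodes at one end (D_6), so the type is D_6 (the algebra so(12)).

D_6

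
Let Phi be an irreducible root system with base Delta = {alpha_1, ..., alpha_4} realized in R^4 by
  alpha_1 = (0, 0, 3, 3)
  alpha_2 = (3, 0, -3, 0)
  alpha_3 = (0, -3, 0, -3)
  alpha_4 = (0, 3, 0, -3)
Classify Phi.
D4

Compute the Cartan integers a_ij = 2(alpha_i, alpha_j)/(alpha_j, alpha_j); the resulting 4x4 Cartan matrix is
[[2, -1, -1, -1], [-1, 2, 0, 0], [-1, 0, 2, 0], [-1, 0, 0, 2]].
All simple roots have the same length, so the diagram is simply laced. The associated Dynkin diagram is a chain of 2 nodes with a fork of two nodes at one end (D_4), so the type is D_4 (the algebra so(8)).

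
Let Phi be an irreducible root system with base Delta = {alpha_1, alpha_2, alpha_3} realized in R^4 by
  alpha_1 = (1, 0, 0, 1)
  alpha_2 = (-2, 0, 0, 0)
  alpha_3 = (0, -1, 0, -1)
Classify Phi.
C_3 (sp(6))

Compute the Cartan integers a_ij = 2(alpha_i, alpha_j)/(alpha_j, alpha_j); the resulting 3x3 Cartan matrix is
[[2, -1, -1], [-2, 2, 0], [-1, 0, 2]].
The roots have two lengths (squared-length ratio 2:1); the short ones are alpha_{1,3}. The associated Dynkin diagram is a chain of 3 nodes with a double edge at one end; the terminal node there is the unique long simple root (C_3), so the type is C_3 (the algebra sp(6)).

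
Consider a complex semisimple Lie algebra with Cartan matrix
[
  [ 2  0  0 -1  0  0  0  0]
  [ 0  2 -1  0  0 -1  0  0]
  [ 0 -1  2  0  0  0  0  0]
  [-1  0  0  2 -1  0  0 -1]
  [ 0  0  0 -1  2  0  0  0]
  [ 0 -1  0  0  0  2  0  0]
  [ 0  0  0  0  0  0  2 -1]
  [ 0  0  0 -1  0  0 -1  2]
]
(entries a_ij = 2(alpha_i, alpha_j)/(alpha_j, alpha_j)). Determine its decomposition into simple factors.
The diagram associated to this matrix has two connected components: the simple roots {alpha_2, alpha_3, alpha_6} form a chain of 3 nodes with single edges (A_3), and {alpha_1, alpha_4, alpha_5, alpha_7, alpha_8} form a chain of 3 nodes with a fork of two nodes at one end (D_5). A semisimple Lie algebra decomposes uniquely as the direct sum of simple ideals, one per connected component of its Dynkin diagram, so g ≅ A_3 ⊕ D_5 (dimension 15 + 45 = 60).

type A_3 + type D_5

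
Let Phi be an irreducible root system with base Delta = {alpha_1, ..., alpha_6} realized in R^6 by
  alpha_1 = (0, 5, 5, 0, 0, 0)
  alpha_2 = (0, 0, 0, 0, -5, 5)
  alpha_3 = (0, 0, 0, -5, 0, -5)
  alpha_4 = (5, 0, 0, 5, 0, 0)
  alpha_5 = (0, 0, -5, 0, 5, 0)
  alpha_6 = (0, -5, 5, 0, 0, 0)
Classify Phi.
Compute the Cartan integers a_ij = 2(alpha_i, alpha_j)/(alpha_j, alpha_j); the resulting 6x6 Cartan matrix is
[[2, 0, 0, 0, -1, 0], [0, 2, -1, 0, -1, 0], [0, -1, 2, -1, 0, 0], [0, 0, -1, 2, 0, 0], [-1, -1, 0, 0, 2, -1], [0, 0, 0, 0, -1, 2]].
All simple roots have the same length, so the diagram is simply laced. The associated Dynkin diagram is a chain of 4 nodes with a fork of two nodes at one end (D_6), so the type is D_6 (the algebra so(12)).

D_6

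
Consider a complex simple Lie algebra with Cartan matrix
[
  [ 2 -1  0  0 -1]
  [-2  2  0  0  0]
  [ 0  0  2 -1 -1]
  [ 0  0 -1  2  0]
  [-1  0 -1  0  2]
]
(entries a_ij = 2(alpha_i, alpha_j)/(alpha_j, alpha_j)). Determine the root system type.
The matrix has rank 5 with 2's on the diagonal. Reading the off-diagonal entries as Dynkin edges (a single edge where a_ij = a_ji = -1; a double or triple edge where a_ij * a_ji = 2 or 3), the diagram is a chain of 5 nodes with a double edge at one end; the terminal node there is the unique long simple root (C_5). One simple-root ordering that puts it in standard form is (alpha_4, alpha_3, alpha_5, alpha_1, alpha_2). So the algebra is type C_5, i.e. sp(10).

C_5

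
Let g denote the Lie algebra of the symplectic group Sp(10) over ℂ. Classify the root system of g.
type C_5

This is sp(10), which has dimension 10(10+1)/2 = 55 and rank 10/2 = 5. In the classification of classical Lie algebras, the symplectic algebra sp(2n) has type C_n; here n = 5, so the Dynkin diagram is a chain of 5 nodes with a double edge at one end; the terminal node there is the unique long simple root (C_5). Hence the type is C_5.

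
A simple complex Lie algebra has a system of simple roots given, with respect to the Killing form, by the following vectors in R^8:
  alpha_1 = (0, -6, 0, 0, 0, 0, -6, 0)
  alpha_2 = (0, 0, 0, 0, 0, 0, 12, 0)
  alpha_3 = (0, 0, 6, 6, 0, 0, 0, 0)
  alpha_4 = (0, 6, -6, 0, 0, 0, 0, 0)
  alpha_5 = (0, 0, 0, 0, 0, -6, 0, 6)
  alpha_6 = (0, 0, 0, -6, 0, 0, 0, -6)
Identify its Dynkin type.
C_6 (sp(12))

Compute the Cartan integers a_ij = 2(alpha_i, alpha_j)/(alpha_j, alpha_j); the resulting 6x6 Cartan matrix is
[[2, -1, 0, -1, 0, 0], [-2, 2, 0, 0, 0, 0], [0, 0, 2, -1, 0, -1], [-1, 0, -1, 2, 0, 0], [0, 0, 0, 0, 2, -1], [0, 0, -1, 0, -1, 2]].
The roots have two lengths (squared-length ratio 2:1); the short ones are alpha_{1,3,4,5,6}. The associated Dynkin diagram is a chain of 6 nodes with a double edge at one end; the terminal node there is the unique long simple root (C_6), so the type is C_6 (the algebra sp(12)).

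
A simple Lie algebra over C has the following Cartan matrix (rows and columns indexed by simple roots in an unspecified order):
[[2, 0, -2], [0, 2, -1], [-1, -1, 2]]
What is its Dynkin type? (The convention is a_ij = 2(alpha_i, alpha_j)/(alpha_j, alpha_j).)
C_3 (sp(6))

The matrix has rank 3 with 2's on the diagonal. Reading the off-diagonal entries as Dynkin edges (a single edge where a_ij = a_ji = -1; a double or triple edge where a_ij * a_ji = 2 or 3), the diagram is a chain of 3 nodes with a double edge at one end; the terminal node there is the unique long simple root (C_3). One simple-root ordering that puts it in standard form is (alpha_2, alpha_3, alpha_1). So the algebra is type C_3, i.e. sp(6).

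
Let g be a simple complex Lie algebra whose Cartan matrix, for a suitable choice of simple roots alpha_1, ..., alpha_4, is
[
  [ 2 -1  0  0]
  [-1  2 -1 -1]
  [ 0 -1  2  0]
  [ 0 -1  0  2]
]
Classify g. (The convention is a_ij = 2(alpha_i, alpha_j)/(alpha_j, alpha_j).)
D_4

The matrix has rank 4 with 2's on the diagonal. Reading the off-diagonal entries as Dynkin edges (a single edge where a_ij = a_ji = -1; a double or triple edge where a_ij * a_ji = 2 or 3), the diagram is a chain of 2 nodes with a fork of two nodes at one end (D_4). One simple-root ordering that puts it in standard form is (alpha_1, alpha_2, alpha_3, alpha_4). So the algebra is type D_4, i.e. so(8).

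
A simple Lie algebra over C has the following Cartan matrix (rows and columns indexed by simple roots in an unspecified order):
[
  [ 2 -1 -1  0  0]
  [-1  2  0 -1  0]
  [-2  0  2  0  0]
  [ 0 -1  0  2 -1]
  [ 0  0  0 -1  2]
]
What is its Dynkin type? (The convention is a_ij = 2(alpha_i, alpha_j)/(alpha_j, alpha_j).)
The matrix has rank 5 with 2's on the diagonal. Reading the off-diagonal entries as Dynkin edges (a single edge where a_ij = a_ji = -1; a double or triple edge where a_ij * a_ji = 2 or 3), the diagram is a chain of 5 nodes with a double edge at one end; the terminal node there is the unique long simple root (C_5). One simple-root ordering that puts it in standard form is (alpha_5, alpha_4, alpha_2, alpha_1, alpha_3). So the algebra is type C_5, i.e. sp(10).

C_5 (sp(10))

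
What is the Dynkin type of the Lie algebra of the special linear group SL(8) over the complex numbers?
A_7

This is sl(8), which has dimension 8^2 - 1 = 63 and rank 8 - 1 = 7 (a Cartan subalgebra is the diagonal traceless matrices). In the classification of classical Lie algebras, the special linear algebra sl(n+1) has type A_n; here n = 7, so the Dynkin diagram is a chain of 7 nodes with single edges (A_7). Hence the type is A_7.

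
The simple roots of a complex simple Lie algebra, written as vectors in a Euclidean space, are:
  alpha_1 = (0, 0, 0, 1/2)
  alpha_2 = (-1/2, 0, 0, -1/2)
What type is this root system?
B2

Compute the Cartan integers a_ij = 2(alpha_i, alpha_j)/(alpha_j, alpha_j); the resulting 2x2 Cartan matrix is
[[2, -1], [-2, 2]].
The roots have two lengths (squared-length ratio 2:1); the short ones are alpha_{1}. The associated Dynkin diagram is a chain of 2 nodes with a double edge at one end; the terminal node there is the unique short simple root (B_2), so the type is B_2 (the algebra so(5)).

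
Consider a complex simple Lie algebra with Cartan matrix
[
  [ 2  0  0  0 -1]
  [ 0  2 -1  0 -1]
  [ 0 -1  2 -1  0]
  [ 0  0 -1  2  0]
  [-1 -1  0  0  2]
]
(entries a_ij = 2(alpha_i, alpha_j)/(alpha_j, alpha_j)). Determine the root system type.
The matrix has rank 5 with 2's on the diagonal. Reading the off-diagonal entries as Dynkin edges (a single edge where a_ij = a_ji = -1; a double or triple edge where a_ij * a_ji = 2 or 3), the diagram is a chain of 5 nodes with single edges (A_5). One simple-root ordering that puts it in standard form is (alpha_1, alpha_5, alpha_2, alpha_3, alpha_4). So the algebra is type A_5, i.e. sl(6).

A5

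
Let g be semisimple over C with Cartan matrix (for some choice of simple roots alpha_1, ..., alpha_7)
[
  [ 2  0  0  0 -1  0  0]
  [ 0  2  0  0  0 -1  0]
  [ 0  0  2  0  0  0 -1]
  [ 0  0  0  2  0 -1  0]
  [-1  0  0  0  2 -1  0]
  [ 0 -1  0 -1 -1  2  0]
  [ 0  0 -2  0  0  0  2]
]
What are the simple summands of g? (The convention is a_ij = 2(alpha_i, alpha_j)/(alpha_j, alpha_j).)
B_2 (so(5)) + D_5 (so(10))

The diagram associated to this matrix has two connected components: the simple roots {alpha_3, alpha_7} form a chain of 2 nodes with a double edge at one end; the terminal node there is the unique short simple root (B_2), and {alpha_1, alpha_2, alpha_4, alpha_5, alpha_6} form a chain of 3 nodes with a fork of two nodes at one end (D_5). A semisimple Lie algebra decomposes uniquely as the direct sum of simple ideals, one per connected component of its Dynkin diagram, so g ≅ B_2 ⊕ D_5 (dimension 10 + 45 = 55).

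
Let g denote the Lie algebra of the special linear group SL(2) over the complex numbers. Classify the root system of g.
This is sl(2), which has dimension 2^2 - 1 = 3 and rank 2 - 1 = 1 (a Cartan subalgebra is the diagonal traceless matrices). In the classification of classical Lie algebras, the special linear algebra sl(n+1) has type A_n; here n = 1, so the Dynkin diagram is a chain of 1 nodes with single edges (A_1). Hence the type is A_1.

A_1 (sl(2))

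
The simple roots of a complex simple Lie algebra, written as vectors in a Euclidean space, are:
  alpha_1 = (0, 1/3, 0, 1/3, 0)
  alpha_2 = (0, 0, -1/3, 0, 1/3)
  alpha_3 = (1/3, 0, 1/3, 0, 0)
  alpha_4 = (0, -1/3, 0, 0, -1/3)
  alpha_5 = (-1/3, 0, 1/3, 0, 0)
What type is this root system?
Compute the Cartan integers a_ij = 2(alpha_i, alpha_j)/(alpha_j, alpha_j); the resulting 5x5 Cartan matrix is
[[2, 0, 0, -1, 0], [0, 2, -1, -1, -1], [0, -1, 2, 0, 0], [-1, -1, 0, 2, 0], [0, -1, 0, 0, 2]].
All simple roots have the same length, so the diagram is simply laced. The associated Dynkin diagram is a chain of 3 nodes with a fork of two nodes at one end (D_5), so the type is D_5 (the algebra so(10)).

D_5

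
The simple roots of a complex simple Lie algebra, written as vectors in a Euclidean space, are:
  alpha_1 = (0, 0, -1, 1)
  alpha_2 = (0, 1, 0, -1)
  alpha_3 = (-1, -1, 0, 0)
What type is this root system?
A3

Compute the Cartan integers a_ij = 2(alpha_i, alpha_j)/(alpha_j, alpha_j); the resulting 3x3 Cartan matrix is
[[2, -1, 0], [-1, 2, -1], [0, -1, 2]].
All simple roots have the same length, so the diagram is simply laced. The associated Dynkin diagram is a chain of 3 nodes with single edges (A_3), so the type is A_3 (the algebra sl(4)).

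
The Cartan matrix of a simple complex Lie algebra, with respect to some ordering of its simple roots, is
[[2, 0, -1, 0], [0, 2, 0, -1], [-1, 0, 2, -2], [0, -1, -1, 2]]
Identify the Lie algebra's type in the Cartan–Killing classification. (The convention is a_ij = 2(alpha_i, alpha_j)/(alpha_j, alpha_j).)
F_4

The matrix has rank 4 with 2's on the diagonal. Reading the off-diagonal entries as Dynkin edges (a single edge where a_ij = a_ji = -1; a double or triple edge where a_ij * a_ji = 2 or 3), the diagram is a chain of 4 nodes with a double edge between the middle two (F_4). One simple-root ordering that puts it in standard form is (alpha_1, alpha_3, alpha_4, alpha_2). So the algebra is type F_4.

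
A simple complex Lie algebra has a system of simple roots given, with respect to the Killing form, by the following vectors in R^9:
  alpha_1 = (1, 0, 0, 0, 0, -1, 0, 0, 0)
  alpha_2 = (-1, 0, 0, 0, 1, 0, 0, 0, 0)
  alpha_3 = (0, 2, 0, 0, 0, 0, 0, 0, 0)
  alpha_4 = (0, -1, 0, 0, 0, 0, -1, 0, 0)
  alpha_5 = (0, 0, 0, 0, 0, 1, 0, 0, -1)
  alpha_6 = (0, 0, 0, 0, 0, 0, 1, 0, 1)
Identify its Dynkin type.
C6

Compute the Cartan integers a_ij = 2(alpha_i, alpha_j)/(alpha_j, alpha_j); the resulting 6x6 Cartan matrix is
[[2, -1, 0, 0, -1, 0], [-1, 2, 0, 0, 0, 0], [0, 0, 2, -2, 0, 0], [0, 0, -1, 2, 0, -1], [-1, 0, 0, 0, 2, -1], [0, 0, 0, -1, -1, 2]].
The roots have two lengths (squared-length ratio 2:1); the short ones are alpha_{1,2,4,5,6}. The associated Dynkin diagram is a chain of 6 nodes with a double edge at one end; the terminal node there is the unique long simple root (C_6), so the type is C_6 (the algebra sp(12)).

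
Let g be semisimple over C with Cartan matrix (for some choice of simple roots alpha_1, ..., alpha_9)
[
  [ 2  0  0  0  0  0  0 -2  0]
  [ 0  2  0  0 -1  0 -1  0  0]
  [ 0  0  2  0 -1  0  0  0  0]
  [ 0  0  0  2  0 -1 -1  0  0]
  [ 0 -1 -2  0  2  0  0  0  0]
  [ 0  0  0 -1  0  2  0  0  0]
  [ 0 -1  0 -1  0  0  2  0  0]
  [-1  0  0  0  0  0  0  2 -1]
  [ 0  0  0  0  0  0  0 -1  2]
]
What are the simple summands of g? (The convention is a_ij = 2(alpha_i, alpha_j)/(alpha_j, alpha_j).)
type B_6 ⊕ type C_3

The diagram associated to this matrix has two connected components: the simple roots {alpha_2, alpha_3, alpha_4, alpha_5, alpha_6, alpha_7} form a chain of 6 nodes with a double edge at one end; the terminal node there is the unique short simple root (B_6), and {alpha_1, alpha_8, alpha_9} form a chain of 3 nodes with a double edge at one end; the terminal node there is the unique long simple root (C_3). A semisimple Lie algebra decomposes uniquely as the direct sum of simple ideals, one per connected component of its Dynkin diagram, so g ≅ B_6 ⊕ C_3 (dimension 78 + 21 = 99).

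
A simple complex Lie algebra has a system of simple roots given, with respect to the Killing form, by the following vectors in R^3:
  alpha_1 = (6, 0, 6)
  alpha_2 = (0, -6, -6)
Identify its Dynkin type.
Compute the Cartan integers a_ij = 2(alpha_i, alpha_j)/(alpha_j, alpha_j); the resulting 2x2 Cartan matrix is
[[2, -1], [-1, 2]].
All simple roots have the same length, so the diagram is simply laced. The associated Dynkin diagram is a chain of 2 nodes with single edges (A_2), so the type is A_2 (the algebra sl(3)).

A_2 (sl(3))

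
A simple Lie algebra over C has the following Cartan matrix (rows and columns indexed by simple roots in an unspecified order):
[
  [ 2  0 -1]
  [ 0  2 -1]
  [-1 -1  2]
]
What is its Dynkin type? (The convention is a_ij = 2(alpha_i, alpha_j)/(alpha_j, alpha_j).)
A3

The matrix has rank 3 with 2's on the diagonal. Reading the off-diagonal entries as Dynkin edges (a single edge where a_ij = a_ji = -1; a double or triple edge where a_ij * a_ji = 2 or 3), the diagram is a chain of 3 nodes with single edges (A_3). One simple-root ordering that puts it in standard form is (alpha_2, alpha_3, alpha_1). So the algebra is type A_3, i.e. sl(4).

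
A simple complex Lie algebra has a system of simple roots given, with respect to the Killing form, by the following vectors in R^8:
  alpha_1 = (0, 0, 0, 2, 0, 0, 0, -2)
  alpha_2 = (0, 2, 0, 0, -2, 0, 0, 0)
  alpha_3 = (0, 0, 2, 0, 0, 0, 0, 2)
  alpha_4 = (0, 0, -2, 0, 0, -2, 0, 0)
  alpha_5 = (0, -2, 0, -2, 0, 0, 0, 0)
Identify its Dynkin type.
A_5 (sl(6))

Compute the Cartan integers a_ij = 2(alpha_i, alpha_j)/(alpha_j, alpha_j); the resulting 5x5 Cartan matrix is
[[2, 0, -1, 0, -1], [0, 2, 0, 0, -1], [-1, 0, 2, -1, 0], [0, 0, -1, 2, 0], [-1, -1, 0, 0, 2]].
All simple roots have the same length, so the diagram is simply laced. The associated Dynkin diagram is a chain of 5 nodes with single edges (A_5), so the type is A_5 (the algebra sl(6)).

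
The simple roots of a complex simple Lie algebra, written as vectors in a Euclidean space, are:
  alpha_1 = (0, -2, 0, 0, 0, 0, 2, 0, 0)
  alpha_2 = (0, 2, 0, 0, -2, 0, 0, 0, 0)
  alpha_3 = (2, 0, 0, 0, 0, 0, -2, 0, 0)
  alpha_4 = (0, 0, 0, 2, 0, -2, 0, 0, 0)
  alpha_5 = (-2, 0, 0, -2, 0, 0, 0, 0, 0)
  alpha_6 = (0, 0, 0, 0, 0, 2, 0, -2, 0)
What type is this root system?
type A_6

Compute the Cartan integers a_ij = 2(alpha_i, alpha_j)/(alpha_j, alpha_j); the resulting 6x6 Cartan matrix is
[[2, -1, -1, 0, 0, 0], [-1, 2, 0, 0, 0, 0], [-1, 0, 2, 0, -1, 0], [0, 0, 0, 2, -1, -1], [0, 0, -1, -1, 2, 0], [0, 0, 0, -1, 0, 2]].
All simple roots have the same length, so the diagram is simply laced. The associated Dynkin diagram is a chain of 6 nodes with single edges (A_6), so the type is A_6 (the algebra sl(7)).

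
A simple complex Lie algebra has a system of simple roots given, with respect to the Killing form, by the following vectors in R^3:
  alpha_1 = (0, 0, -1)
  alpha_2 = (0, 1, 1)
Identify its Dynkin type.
Compute the Cartan integers a_ij = 2(alpha_i, alpha_j)/(alpha_j, alpha_j); the resulting 2x2 Cartan matrix is
[[2, -1], [-2, 2]].
The roots have two lengths (squared-length ratio 2:1); the short ones are alpha_{1}. The associated Dynkin diagram is a chain of 2 nodes with a double edge at one end; the terminal node there is the unique short simple root (B_2), so the type is B_2 (the algebra so(5)).

B2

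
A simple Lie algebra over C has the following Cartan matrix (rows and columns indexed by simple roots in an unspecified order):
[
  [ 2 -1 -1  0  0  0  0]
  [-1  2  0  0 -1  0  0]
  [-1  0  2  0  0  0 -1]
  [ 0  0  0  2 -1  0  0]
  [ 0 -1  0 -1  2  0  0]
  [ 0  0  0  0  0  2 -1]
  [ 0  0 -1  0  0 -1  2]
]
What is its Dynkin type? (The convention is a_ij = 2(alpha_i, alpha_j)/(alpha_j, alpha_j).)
type A_7

The matrix has rank 7 with 2's on the diagonal. Reading the off-diagonal entries as Dynkin edges (a single edge where a_ij = a_ji = -1; a double or triple edge where a_ij * a_ji = 2 or 3), the diagram is a chain of 7 nodes with single edges (A_7). One simple-root ordering that puts it in standard form is (alpha_6, alpha_7, alpha_3, alpha_1, alpha_2, alpha_5, alpha_4). So the algebra is type A_7, i.e. sl(8).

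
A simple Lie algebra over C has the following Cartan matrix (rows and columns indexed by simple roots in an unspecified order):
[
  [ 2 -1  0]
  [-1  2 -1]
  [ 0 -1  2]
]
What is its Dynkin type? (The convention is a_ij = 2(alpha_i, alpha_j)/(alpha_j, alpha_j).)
The matrix has rank 3 with 2's on the diagonal. Reading the off-diagonal entries as Dynkin edges (a single edge where a_ij = a_ji = -1; a double or triple edge where a_ij * a_ji = 2 or 3), the diagram is a chain of 3 nodes with single edges (A_3). One simple-root ordering that puts it in standard form is (alpha_3, alpha_2, alpha_1). So the algebra is type A_3, i.e. sl(4).

A3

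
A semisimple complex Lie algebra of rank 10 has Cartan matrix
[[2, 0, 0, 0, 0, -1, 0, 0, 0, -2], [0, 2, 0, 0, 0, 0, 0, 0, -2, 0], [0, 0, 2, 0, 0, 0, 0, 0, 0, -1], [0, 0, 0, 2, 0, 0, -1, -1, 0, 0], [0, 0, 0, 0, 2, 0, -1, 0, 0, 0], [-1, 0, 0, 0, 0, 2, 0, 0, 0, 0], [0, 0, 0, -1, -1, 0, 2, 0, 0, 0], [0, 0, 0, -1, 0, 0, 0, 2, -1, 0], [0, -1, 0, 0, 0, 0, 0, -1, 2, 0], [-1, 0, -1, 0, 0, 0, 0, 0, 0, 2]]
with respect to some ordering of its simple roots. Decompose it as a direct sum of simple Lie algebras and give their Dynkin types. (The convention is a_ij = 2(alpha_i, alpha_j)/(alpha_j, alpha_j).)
The diagram associated to this matrix has two connected components: the simple roots {alpha_2, alpha_4, alpha_5, alpha_7, alpha_8, alpha_9} form a chain of 6 nodes with a double edge at one end; the terminal node there is the unique long simple root (C_6), and {alpha_1, alpha_3, alpha_6, alpha_10} form a chain of 4 nodes with a double edge between the middle two (F_4). A semisimple Lie algebra decomposes uniquely as the direct sum of simple ideals, one per connected component of its Dynkin diagram, so g ≅ C_6 ⊕ F_4 (dimension 78 + 52 = 130).

C_6 ⊕ F_4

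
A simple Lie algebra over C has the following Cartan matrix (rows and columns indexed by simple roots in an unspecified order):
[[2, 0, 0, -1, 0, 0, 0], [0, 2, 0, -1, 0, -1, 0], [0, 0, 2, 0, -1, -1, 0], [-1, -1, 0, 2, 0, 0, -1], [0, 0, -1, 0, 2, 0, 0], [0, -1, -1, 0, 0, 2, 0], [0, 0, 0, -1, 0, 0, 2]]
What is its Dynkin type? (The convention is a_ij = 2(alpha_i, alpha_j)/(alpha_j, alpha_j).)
D_7 (so(14))

The matrix has rank 7 with 2's on the diagonal. Reading the off-diagonal entries as Dynkin edges (a single edge where a_ij = a_ji = -1; a double or triple edge where a_ij * a_ji = 2 or 3), the diagram is a chain of 5 nodes with a fork of two nodes at one end (D_7). One simple-root ordering that puts it in standard form is (alpha_5, alpha_3, alpha_6, alpha_2, alpha_4, alpha_7, alpha_1). So the algebra is type D_7, i.e. so(14).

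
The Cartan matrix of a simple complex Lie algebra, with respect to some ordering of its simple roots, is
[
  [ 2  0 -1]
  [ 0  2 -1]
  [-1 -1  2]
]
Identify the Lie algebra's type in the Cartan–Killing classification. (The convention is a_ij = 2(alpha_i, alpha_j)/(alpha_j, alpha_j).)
A3

The matrix has rank 3 with 2's on the diagonal. Reading the off-diagonal entries as Dynkin edges (a single edge where a_ij = a_ji = -1; a double or triple edge where a_ij * a_ji = 2 or 3), the diagram is a chain of 3 nodes with single edges (A_3). One simple-root ordering that puts it in standard form is (alpha_1, alpha_3, alpha_2). So the algebra is type A_3, i.e. sl(4).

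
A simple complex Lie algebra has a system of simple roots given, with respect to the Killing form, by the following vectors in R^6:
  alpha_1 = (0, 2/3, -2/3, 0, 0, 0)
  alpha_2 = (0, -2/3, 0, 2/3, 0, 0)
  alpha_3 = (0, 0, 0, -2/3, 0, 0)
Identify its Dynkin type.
B_3 (so(7))

Compute the Cartan integers a_ij = 2(alpha_i, alpha_j)/(alpha_j, alpha_j); the resulting 3x3 Cartan matrix is
[[2, -1, 0], [-1, 2, -2], [0, -1, 2]].
The roots have two lengths (squared-length ratio 2:1); the short ones are alpha_{3}. The associated Dynkin diagram is a chain of 3 nodes with a double edge at one end; the terminal node there is the unique short simple root (B_3), so the type is B_3 (the algebra so(7)).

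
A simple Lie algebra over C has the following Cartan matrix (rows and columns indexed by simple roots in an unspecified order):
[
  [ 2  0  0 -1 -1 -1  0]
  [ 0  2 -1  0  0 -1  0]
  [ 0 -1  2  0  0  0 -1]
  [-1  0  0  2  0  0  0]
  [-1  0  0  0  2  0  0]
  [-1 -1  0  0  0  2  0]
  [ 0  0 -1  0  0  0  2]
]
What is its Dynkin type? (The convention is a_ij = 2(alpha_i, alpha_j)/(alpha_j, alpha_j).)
The matrix has rank 7 with 2's on the diagonal. Reading the off-diagonal entries as Dynkin edges (a single edge where a_ij = a_ji = -1; a double or triple edge where a_ij * a_ji = 2 or 3), the diagram is a chain of 5 nodes with a fork of two nodes at one end (D_7). One simple-root ordering that puts it in standard form is (alpha_7, alpha_3, alpha_2, alpha_6, alpha_1, alpha_4, alpha_5). So the algebra is type D_7, i.e. so(14).

D7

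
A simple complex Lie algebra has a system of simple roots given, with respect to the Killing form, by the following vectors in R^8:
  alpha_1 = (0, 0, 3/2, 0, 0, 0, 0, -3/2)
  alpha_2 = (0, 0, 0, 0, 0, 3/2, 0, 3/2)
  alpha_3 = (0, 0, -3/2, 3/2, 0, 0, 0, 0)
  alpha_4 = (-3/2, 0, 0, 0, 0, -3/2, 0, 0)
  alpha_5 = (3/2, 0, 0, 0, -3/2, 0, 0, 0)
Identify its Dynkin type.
type A_5

Compute the Cartan integers a_ij = 2(alpha_i, alpha_j)/(alpha_j, alpha_j); the resulting 5x5 Cartan matrix is
[[2, -1, -1, 0, 0], [-1, 2, 0, -1, 0], [-1, 0, 2, 0, 0], [0, -1, 0, 2, -1], [0, 0, 0, -1, 2]].
All simple roots have the same length, so the diagram is simply laced. The associated Dynkin diagram is a chain of 5 nodes with single edges (A_5), so the type is A_5 (the algebra sl(6)).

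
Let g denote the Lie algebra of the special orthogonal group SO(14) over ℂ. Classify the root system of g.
type D_7

This is so(14) with 14 even, which has dimension 14(14-1)/2 = 91 and rank 14/2 = 7. In the classification of classical Lie algebras, the orthogonal algebra so(2n) in an even number of variables has type D_n; here n = 7, so the Dynkin diagram is a chain of 5 nodes with a fork of two nodes at one end (D_7). Hence the type is D_7.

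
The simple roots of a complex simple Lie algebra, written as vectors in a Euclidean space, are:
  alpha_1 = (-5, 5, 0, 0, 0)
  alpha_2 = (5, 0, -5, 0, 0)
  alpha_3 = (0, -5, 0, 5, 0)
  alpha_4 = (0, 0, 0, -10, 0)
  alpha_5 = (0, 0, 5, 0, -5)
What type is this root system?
C5

Compute the Cartan integers a_ij = 2(alpha_i, alpha_j)/(alpha_j, alpha_j); the resulting 5x5 Cartan matrix is
[[2, -1, -1, 0, 0], [-1, 2, 0, 0, -1], [-1, 0, 2, -1, 0], [0, 0, -2, 2, 0], [0, -1, 0, 0, 2]].
The roots have two lengths (squared-length ratio 2:1); the short ones are alpha_{1,2,3,5}. The associated Dynkin diagram is a chain of 5 nodes with a double edge at one end; the terminal node there is the unique long simple root (C_5), so the type is C_5 (the algebra sp(10)).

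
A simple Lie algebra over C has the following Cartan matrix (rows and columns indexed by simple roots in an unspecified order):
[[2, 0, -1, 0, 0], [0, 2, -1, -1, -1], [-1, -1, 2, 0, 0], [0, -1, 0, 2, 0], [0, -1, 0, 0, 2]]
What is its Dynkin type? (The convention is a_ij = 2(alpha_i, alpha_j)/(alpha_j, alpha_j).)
The matrix has rank 5 with 2's on the diagonal. Reading the off-diagonal entries as Dynkin edges (a single edge where a_ij = a_ji = -1; a double or triple edge where a_ij * a_ji = 2 or 3), the diagram is a chain of 3 nodes with a fork of two nodes at one end (D_5). One simple-root ordering that puts it in standard form is (alpha_1, alpha_3, alpha_2, alpha_5, alpha_4). So the algebra is type D_5, i.e. so(10).

D_5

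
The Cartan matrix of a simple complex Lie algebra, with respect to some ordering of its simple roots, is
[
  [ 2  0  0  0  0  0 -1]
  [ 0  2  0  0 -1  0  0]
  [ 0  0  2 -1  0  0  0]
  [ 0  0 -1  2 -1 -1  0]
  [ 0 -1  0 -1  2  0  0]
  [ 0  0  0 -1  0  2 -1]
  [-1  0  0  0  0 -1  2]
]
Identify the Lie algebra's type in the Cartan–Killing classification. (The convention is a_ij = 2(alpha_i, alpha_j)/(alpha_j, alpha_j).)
The matrix has rank 7 with 2's on the diagonal. Reading the off-diagonal entries as Dynkin edges (a single edge where a_ij = a_ji = -1; a double or triple edge where a_ij * a_ji = 2 or 3), the diagram is a chain of 6 nodes with one extra node attached to the third node from one end (E_7). One simple-root ordering that puts it in standard form is (alpha_2, alpha_3, alpha_5, alpha_4, alpha_6, alpha_7, alpha_1). So the algebra is type E_7.

E_7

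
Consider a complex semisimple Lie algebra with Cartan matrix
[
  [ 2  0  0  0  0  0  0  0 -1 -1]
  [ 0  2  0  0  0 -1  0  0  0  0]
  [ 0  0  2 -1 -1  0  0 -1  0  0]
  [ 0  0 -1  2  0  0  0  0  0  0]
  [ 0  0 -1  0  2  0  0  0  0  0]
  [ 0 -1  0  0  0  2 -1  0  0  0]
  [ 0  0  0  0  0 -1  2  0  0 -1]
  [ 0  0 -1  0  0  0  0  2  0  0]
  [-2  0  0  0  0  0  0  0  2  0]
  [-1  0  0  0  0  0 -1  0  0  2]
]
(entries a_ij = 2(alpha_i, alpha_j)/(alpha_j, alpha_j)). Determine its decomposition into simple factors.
The diagram associated to this matrix has two connected components: the simple roots {alpha_1, alpha_2, alpha_6, alpha_7, alpha_9, alpha_10} form a chain of 6 nodes with a double edge at one end; the terminal node there is the unique long simple root (C_6), and {alpha_3, alpha_4, alpha_5, alpha_8} form a chain of 2 nodes with a fork of two nodes at one end (D_4). A semisimple Lie algebra decomposes uniquely as the direct sum of simple ideals, one per connected component of its Dynkin diagram, so g ≅ C_6 ⊕ D_4 (dimension 78 + 28 = 106).

C_6 ⊕ D_4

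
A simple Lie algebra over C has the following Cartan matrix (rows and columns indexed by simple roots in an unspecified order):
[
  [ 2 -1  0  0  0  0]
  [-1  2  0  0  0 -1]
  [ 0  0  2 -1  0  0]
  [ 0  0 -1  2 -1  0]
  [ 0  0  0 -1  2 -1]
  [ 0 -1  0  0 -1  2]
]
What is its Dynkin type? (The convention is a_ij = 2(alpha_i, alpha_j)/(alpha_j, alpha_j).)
type A_6

The matrix has rank 6 with 2's on the diagonal. Reading the off-diagonal entries as Dynkin edges (a single edge where a_ij = a_ji = -1; a double or triple edge where a_ij * a_ji = 2 or 3), the diagram is a chain of 6 nodes with single edges (A_6). One simple-root ordering that puts it in standard form is (alpha_1, alpha_2, alpha_6, alpha_5, alpha_4, alpha_3). So the algebra is type A_6, i.e. sl(7).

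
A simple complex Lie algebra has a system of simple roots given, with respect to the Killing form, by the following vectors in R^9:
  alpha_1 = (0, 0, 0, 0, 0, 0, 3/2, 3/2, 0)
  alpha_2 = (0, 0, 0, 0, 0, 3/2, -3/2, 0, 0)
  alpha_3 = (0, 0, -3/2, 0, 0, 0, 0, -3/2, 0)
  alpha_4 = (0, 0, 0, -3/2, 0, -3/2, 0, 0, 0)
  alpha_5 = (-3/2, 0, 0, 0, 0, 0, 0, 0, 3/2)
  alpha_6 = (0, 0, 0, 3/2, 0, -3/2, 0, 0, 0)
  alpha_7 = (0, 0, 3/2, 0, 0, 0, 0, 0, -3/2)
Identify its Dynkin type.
Compute the Cartan integers a_ij = 2(alpha_i, alpha_j)/(alpha_j, alpha_j); the resulting 7x7 Cartan matrix is
[[2, -1, -1, 0, 0, 0, 0], [-1, 2, 0, -1, 0, -1, 0], [-1, 0, 2, 0, 0, 0, -1], [0, -1, 0, 2, 0, 0, 0], [0, 0, 0, 0, 2, 0, -1], [0, -1, 0, 0, 0, 2, 0], [0, 0, -1, 0, -1, 0, 2]].
All simple roots have the same length, so the diagram is simply laced. The associated Dynkin diagram is a chain of 5 nodes with a fork of two nodes at one end (D_7), so the type is D_7 (the algebra so(14)).

D_7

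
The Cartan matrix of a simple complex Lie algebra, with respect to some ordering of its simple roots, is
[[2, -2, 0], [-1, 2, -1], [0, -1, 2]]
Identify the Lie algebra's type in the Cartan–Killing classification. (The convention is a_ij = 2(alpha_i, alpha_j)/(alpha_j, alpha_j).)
The matrix has rank 3 with 2's on the diagonal. Reading the off-diagonal entries as Dynkin edges (a single edge where a_ij = a_ji = -1; a double or triple edge where a_ij * a_ji = 2 or 3), the diagram is a chain of 3 nodes with a double edge at one end; the terminal node there is the unique long simple root (C_3). One simple-root ordering that puts it in standard form is (alpha_3, alpha_2, alpha_1). So the algebra is type C_3, i.e. sp(6).

C3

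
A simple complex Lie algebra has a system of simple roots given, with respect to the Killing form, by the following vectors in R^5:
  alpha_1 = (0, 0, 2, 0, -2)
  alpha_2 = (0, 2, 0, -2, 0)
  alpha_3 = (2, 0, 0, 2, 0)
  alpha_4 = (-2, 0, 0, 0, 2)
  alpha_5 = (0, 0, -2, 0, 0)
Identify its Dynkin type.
Compute the Cartan integers a_ij = 2(alpha_i, alpha_j)/(alpha_j, alpha_j); the resulting 5x5 Cartan matrix is
[[2, 0, 0, -1, -2], [0, 2, -1, 0, 0], [0, -1, 2, -1, 0], [-1, 0, -1, 2, 0], [-1, 0, 0, 0, 2]].
The roots have two lengths (squared-length ratio 2:1); the short ones are alpha_{5}. The associated Dynkin diagram is a chain of 5 nodes with a double edge at one end; the terminal node there is the unique short simple root (B_5), so the type is B_5 (the algebra so(11)).

type B_5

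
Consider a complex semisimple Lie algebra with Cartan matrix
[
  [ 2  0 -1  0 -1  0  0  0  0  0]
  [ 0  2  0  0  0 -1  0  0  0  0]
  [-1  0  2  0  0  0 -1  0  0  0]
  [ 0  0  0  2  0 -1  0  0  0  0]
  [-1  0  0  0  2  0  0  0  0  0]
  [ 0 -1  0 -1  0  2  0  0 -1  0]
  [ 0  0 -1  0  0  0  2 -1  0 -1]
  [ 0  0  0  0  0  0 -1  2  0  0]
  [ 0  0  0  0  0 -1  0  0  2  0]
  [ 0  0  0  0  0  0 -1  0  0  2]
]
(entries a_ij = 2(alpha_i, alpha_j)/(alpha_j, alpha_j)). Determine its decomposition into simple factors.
D_4 + D_6

The diagram associated to this matrix has two connected components: the simple roots {alpha_2, alpha_4, alpha_6, alpha_9} form a chain of 2 nodes with a fork of two nodes at one end (D_4), and {alpha_1, alpha_3, alpha_5, alpha_7, alpha_8, alpha_10} form a chain of 4 nodes with a fork of two nodes at one end (D_6). A semisimple Lie algebra decomposes uniquely as the direct sum of simple ideals, one per connected component of its Dynkin diagram, so g ≅ D_4 ⊕ D_6 (dimension 28 + 66 = 94).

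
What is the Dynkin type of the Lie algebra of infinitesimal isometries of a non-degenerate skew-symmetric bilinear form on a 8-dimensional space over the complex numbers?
C_4 (sp(8))

This is sp(8), which has dimension 8(8+1)/2 = 36 and rank 8/2 = 4. In the classification of classical Lie algebras, the symplectic algebra sp(2n) has type C_n; here n = 4, so the Dynkin diagram is a chain of 4 nodes with a double edge at one end; the terminal node there is the unique long simple root (C_4). Hence the type is C_4.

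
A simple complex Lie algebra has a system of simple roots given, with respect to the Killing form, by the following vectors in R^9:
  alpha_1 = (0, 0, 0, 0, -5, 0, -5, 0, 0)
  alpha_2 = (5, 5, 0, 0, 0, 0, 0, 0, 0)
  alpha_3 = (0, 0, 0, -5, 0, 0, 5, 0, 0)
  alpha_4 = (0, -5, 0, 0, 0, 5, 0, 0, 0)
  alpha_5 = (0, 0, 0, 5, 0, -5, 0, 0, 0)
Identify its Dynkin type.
Compute the Cartan integers a_ij = 2(alpha_i, alpha_j)/(alpha_j, alpha_j); the resulting 5x5 Cartan matrix is
[[2, 0, -1, 0, 0], [0, 2, 0, -1, 0], [-1, 0, 2, 0, -1], [0, -1, 0, 2, -1], [0, 0, -1, -1, 2]].
All simple roots have the same length, so the diagram is simply laced. The associated Dynkin diagram is a chain of 5 nodes with single edges (A_5), so the type is A_5 (the algebra sl(6)).

A5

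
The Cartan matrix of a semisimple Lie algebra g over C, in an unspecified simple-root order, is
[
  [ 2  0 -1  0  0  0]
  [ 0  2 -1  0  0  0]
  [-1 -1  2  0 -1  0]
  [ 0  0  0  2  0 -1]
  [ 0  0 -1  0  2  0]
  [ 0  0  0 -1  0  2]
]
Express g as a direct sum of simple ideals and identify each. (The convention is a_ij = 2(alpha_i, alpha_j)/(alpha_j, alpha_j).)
A2 + D4

The diagram associated to this matrix has two connected components: the simple roots {alpha_4, alpha_6} form a chain of 2 nodes with single edges (A_2), and {alpha_1, alpha_2, alpha_3, alpha_5} form a chain of 2 nodes with a fork of two nodes at one end (D_4). A semisimple Lie algebra decomposes uniquely as the direct sum of simple ideals, one per connected component of its Dynkin diagram, so g ≅ A_2 ⊕ D_4 (dimension 8 + 28 = 36).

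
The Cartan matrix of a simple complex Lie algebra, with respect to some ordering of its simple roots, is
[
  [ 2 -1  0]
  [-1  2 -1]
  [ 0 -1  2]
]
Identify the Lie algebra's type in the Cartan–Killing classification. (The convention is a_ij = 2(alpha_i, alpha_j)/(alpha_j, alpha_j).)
type A_3

The matrix has rank 3 with 2's on the diagonal. Reading the off-diagonal entries as Dynkin edges (a single edge where a_ij = a_ji = -1; a double or triple edge where a_ij * a_ji = 2 or 3), the diagram is a chain of 3 nodes with single edges (A_3). One simple-root ordering that puts it in standard form is (alpha_1, alpha_2, alpha_3). So the algebra is type A_3, i.e. sl(4).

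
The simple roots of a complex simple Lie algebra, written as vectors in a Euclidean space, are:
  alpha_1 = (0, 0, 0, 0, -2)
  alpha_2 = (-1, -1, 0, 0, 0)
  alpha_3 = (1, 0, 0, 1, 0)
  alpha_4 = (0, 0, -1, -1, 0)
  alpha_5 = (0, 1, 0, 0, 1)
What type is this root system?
Compute the Cartan integers a_ij = 2(alpha_i, alpha_j)/(alpha_j, alpha_j); the resulting 5x5 Cartan matrix is
[[2, 0, 0, 0, -2], [0, 2, -1, 0, -1], [0, -1, 2, -1, 0], [0, 0, -1, 2, 0], [-1, -1, 0, 0, 2]].
The roots have two lengths (squared-length ratio 2:1); the short ones are alpha_{2,3,4,5}. The associated Dynkin diagram is a chain of 5 nodes with a double edge at one end; the terminal node there is the unique long simple root (C_5), so the type is C_5 (the algebra sp(10)).

C5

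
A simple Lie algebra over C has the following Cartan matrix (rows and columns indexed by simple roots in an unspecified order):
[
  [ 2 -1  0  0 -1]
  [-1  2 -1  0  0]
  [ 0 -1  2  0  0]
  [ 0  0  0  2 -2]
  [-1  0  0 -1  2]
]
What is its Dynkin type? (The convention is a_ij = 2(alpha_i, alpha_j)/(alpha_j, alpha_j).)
The matrix has rank 5 with 2's on the diagonal. Reading the off-diagonal entries as Dynkin edges (a single edge where a_ij = a_ji = -1; a double or triple edge where a_ij * a_ji = 2 or 3), the diagram is a chain of 5 nodes with a double edge at one end; the terminal node there is the unique long simple root (C_5). One simple-root ordering that puts it in standard form is (alpha_3, alpha_2, alpha_1, alpha_5, alpha_4). So the algebra is type C_5, i.e. sp(10).

C_5 (sp(10))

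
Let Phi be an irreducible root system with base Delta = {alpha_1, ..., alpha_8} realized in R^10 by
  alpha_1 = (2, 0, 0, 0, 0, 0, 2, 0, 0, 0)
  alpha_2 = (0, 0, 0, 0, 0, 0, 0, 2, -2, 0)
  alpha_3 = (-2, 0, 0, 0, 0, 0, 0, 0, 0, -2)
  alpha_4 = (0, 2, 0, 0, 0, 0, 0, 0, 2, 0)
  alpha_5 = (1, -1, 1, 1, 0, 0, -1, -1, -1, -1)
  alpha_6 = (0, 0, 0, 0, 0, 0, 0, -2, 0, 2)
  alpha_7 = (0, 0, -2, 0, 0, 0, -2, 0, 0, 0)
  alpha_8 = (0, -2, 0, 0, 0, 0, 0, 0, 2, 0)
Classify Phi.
Compute the Cartan integers a_ij = 2(alpha_i, alpha_j)/(alpha_j, alpha_j); the resulting 8x8 Cartan matrix is
[[2, 0, -1, 0, 0, 0, -1, 0], [0, 2, 0, -1, 0, -1, 0, -1], [-1, 0, 2, 0, 0, -1, 0, 0], [0, -1, 0, 2, -1, 0, 0, 0], [0, 0, 0, -1, 2, 0, 0, 0], [0, -1, -1, 0, 0, 2, 0, 0], [-1, 0, 0, 0, 0, 0, 2, 0], [0, -1, 0, 0, 0, 0, 0, 2]].
All simple roots have the same length, so the diagram is simply laced. The associated Dynkin diagram is a chain of 7 nodes with one extra node attached to the third node from one end (E_8), so the type is E_8.

E_8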